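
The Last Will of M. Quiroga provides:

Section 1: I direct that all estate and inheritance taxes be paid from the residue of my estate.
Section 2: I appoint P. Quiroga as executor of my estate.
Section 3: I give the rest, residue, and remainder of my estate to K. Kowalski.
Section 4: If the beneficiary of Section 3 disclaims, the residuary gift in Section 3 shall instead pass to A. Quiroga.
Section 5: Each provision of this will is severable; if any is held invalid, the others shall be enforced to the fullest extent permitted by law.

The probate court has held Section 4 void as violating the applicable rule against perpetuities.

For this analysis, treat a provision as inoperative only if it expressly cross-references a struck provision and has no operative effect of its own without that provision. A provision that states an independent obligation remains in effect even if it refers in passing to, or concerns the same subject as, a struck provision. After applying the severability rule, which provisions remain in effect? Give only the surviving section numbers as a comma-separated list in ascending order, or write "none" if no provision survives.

1, 2, 3, 5

Section 4 is struck. No other provision's operative terms depend on Section 4. Section 5 is a severability clause and preserves every provision that can still be given independent effect. Section 1, Section 2, Section 3, and Section 5 remain in effect.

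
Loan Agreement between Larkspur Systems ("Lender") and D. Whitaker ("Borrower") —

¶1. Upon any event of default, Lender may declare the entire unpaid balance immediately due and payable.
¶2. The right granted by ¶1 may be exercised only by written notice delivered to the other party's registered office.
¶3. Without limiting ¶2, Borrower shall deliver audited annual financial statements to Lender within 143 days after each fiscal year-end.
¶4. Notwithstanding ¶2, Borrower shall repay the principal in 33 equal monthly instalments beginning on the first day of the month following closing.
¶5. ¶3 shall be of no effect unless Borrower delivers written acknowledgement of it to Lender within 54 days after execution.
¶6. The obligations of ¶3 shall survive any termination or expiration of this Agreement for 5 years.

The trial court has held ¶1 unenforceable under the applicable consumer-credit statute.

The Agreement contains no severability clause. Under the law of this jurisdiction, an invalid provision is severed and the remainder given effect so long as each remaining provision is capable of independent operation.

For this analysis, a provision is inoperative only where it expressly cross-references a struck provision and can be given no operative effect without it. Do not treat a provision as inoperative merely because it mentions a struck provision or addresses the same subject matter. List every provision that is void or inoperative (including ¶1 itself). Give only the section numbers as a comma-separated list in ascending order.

¶1 is struck. ¶2 has no operative effect of its own apart from ¶1 and is therefore inoperative. Although ¶4 refers to ¶2, its operative terms do not depend on ¶2, so it remains in effect. ¶3 mentions ¶2 but its own obligation stands independently of ¶2, so ¶3 is not affected. Under the stated default rule, only provisions that cannot operate independently fall away; the rest are enforced. The provisions still in force are ¶3, ¶4, ¶5, and ¶6.

1, 2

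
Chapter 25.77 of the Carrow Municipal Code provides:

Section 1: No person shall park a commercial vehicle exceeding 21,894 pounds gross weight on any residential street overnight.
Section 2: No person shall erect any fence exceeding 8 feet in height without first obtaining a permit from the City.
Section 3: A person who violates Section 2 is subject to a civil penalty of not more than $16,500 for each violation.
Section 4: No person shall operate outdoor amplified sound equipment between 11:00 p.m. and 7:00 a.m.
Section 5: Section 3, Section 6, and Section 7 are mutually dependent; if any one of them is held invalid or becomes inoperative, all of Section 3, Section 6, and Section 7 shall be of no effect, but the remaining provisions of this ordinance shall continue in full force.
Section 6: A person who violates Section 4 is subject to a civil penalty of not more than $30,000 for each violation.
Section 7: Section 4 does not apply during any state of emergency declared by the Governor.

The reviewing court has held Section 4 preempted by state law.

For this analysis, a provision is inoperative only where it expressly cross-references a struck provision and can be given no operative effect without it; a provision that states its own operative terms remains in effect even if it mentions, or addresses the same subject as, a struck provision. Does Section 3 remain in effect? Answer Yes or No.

No

Section 4 is struck. The only function of Section 6 is the civil penalty for violating Section 4, so it cannot stand once Section 4 is removed. Section 7 operates only by reference to Section 4, so it falls with Section 4. Section 5 declares Section 3, Section 6, and Section 7 mutually dependent; since one of them has fallen, all of them are of no effect. That brings down Section 3 as well. The remainder continues in force under Section 5. That leaves Section 1, Section 2, and Section 5 in effect. Section 3 is among the inoperative provisions, so the answer is no.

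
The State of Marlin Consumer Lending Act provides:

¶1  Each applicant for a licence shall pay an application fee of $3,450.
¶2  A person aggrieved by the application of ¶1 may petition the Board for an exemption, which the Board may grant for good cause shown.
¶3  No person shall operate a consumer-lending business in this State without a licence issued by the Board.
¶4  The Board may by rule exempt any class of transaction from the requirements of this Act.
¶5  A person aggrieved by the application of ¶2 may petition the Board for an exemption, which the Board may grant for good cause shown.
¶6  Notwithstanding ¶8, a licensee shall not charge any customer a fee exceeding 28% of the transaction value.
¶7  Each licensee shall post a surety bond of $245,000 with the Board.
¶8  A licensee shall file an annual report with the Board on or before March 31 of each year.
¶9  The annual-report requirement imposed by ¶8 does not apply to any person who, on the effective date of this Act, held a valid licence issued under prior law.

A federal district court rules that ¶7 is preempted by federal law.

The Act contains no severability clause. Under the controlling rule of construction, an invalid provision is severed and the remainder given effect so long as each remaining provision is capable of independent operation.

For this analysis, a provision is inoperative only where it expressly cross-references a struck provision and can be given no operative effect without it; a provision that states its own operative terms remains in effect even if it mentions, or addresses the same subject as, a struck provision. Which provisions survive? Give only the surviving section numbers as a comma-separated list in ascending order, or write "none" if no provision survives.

¶7 is struck. No other provision's operative terms depend on ¶7. With no severability clause, the stated default rule severs what cannot stand and enforces each remaining provision that can operate on its own. ¶1, ¶2, ¶3, ¶4, ¶5, ¶6, ¶8, and ¶9 remain in effect.

1, 2, 3, 4, 5, 6, 8, 9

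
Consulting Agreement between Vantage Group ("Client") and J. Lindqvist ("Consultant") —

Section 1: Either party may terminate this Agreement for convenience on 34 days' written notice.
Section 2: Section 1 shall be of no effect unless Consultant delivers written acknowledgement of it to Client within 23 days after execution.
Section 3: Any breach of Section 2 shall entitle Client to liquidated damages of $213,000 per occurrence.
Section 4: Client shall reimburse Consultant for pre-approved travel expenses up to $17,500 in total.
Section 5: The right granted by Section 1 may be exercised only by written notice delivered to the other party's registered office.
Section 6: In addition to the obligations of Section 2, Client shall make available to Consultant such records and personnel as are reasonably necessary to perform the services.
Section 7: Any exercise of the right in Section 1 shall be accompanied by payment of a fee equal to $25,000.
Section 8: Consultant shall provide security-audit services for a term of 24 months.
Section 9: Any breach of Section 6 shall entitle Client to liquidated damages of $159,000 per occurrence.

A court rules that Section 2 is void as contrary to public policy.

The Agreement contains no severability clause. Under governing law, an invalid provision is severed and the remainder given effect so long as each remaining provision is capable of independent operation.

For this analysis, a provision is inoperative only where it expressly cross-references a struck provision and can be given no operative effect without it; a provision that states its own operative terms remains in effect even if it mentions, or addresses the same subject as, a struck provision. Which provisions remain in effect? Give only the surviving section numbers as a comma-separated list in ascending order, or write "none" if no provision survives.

Section 2 is struck. Section 3 operates only by reference to Section 2, so it falls with Section 2. Section 6 mentions Section 2 but its own obligation stands independently of Section 2, so Section 6 is not affected. With no severability clause, the stated default rule severs what cannot stand and enforces each remaining provision that can operate on its own. The provisions still in force are Section 1, Section 4, Section 5, Section 6, Section 7, Section 8, and Section 9.

1, 4, 5, 6, 7, 8, 9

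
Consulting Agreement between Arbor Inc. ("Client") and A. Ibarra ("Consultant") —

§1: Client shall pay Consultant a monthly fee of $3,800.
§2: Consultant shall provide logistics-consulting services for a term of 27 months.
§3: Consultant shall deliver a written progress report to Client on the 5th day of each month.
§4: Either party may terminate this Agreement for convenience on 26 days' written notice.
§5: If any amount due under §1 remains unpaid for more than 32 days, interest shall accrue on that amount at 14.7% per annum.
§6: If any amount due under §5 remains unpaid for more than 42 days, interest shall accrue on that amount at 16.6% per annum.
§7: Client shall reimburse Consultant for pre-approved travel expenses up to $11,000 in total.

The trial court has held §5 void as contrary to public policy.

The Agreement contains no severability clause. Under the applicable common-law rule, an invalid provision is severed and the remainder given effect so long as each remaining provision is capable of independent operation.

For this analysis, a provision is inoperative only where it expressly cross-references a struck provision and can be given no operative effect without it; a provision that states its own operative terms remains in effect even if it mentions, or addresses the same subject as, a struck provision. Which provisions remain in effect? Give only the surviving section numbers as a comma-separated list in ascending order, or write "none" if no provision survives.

1, 2, 3, 4, 7

§5 is struck. The whole of §6 is the default interest on the default interest on the monthly fee, defined by reference to §5, so §6 cannot stand once §5 is removed. With no severability clause, the stated default rule severs what cannot stand and enforces each remaining provision that can operate on its own. That leaves §1, §2, §3, §4, and §7 in effect.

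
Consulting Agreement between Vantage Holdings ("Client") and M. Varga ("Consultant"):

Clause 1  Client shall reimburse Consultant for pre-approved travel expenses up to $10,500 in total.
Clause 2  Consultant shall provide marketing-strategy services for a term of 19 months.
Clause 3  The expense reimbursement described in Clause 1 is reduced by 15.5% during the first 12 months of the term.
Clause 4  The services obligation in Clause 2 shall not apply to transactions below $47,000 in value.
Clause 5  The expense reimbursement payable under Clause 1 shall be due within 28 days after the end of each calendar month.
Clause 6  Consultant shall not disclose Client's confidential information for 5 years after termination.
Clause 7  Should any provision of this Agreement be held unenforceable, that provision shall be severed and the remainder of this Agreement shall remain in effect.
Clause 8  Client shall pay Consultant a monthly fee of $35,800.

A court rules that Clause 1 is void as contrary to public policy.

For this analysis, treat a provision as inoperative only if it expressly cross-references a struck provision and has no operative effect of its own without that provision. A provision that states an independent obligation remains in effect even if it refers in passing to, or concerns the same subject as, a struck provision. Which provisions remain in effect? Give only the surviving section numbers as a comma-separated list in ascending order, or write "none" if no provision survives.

Clause 1 is struck. The whole of Clause 3 is the introductory reduction to the expense reimbursement, defined by reference to Clause 1, so Clause 3 cannot stand once Clause 1 is removed. The whole of Clause 5 is the payment deadline for the expense reimbursement, defined by reference to Clause 1, so Clause 5 cannot stand once Clause 1 is removed. Clause 7 is a severability clause and preserves every provision that can still be given independent effect. Clause 2, Clause 4, Clause 6, Clause 7, and Clause 8 remain in effect.

2, 4, 6, 7, 8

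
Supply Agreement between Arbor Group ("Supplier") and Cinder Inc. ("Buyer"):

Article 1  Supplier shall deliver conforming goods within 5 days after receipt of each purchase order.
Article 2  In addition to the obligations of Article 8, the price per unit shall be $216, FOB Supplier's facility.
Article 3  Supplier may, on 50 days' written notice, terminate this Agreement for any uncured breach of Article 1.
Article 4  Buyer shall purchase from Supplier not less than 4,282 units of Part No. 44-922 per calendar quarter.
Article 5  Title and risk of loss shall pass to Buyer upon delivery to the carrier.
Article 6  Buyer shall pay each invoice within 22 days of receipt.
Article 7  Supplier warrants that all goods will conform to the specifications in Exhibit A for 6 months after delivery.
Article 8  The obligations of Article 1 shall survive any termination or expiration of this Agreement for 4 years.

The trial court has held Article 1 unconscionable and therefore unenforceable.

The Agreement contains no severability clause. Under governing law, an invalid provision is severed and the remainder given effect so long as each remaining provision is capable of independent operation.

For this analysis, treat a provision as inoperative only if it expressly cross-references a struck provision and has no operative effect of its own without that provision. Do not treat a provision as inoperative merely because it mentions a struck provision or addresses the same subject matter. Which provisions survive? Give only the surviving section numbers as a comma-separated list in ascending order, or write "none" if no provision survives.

2, 4, 5, 6, 7

Article 1 is struck. The only function of Article 3 is the termination right for breach of Article 1, so it cannot stand once Article 1 is removed. Article 8 merely fixes the survival period for Article 1; with Article 1 gone it has nothing to operate on and falls away. Article 2 mentions Article 8 but its own obligation stands independently of Article 8, so Article 2 is not affected. With no severability clause, the stated default rule severs what cannot stand and enforces each remaining provision that can operate on its own. The provisions still in force are Article 2, Article 4, Article 5, Article 6, and Article 7.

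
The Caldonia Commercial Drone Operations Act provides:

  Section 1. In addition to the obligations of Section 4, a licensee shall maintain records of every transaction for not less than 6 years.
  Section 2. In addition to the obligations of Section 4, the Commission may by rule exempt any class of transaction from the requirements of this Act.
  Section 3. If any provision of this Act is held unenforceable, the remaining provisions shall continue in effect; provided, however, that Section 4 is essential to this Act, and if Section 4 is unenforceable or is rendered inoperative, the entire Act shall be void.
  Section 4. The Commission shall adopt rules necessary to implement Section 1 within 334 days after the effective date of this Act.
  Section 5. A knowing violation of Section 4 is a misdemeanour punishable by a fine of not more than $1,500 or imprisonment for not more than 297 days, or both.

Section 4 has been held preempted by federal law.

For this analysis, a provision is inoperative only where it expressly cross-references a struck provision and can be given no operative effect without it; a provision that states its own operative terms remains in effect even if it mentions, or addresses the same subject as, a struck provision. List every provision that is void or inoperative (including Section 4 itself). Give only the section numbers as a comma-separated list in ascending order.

Section 4 is struck. Section 5 operates only by reference to Section 4, so it falls with Section 4. Section 3 makes Section 4 an essential term, and Section 4 is the provision held invalid; under Section 3, the entire Act is therefore void. No provision of the Act survives.

1, 2, 3, 4, 5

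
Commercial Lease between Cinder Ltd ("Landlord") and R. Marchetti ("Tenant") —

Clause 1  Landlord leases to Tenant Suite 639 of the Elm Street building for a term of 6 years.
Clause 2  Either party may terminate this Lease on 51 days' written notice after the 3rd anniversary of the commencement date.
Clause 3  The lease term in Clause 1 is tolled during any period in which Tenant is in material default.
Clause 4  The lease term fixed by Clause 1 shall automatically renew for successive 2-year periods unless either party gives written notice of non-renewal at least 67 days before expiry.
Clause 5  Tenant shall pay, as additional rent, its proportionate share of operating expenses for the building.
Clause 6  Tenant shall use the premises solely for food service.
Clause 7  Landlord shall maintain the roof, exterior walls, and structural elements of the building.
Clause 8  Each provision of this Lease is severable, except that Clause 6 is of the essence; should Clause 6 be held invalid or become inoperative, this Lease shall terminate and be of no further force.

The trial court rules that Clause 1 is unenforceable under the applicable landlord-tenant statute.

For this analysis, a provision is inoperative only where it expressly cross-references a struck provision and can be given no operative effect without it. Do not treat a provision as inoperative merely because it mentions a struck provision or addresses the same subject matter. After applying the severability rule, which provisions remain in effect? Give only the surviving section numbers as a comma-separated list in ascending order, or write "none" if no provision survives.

Clause 1 is struck. The whole of Clause 3 is the tolling of the lease term, defined by reference to Clause 1, so Clause 3 cannot stand once Clause 1 is removed. Clause 4 has no operative effect of its own apart from Clause 1 and is therefore inoperative. Clause 8 makes Clause 6 an essential term, but Clause 6 is unaffected, so the severability proviso in Clause 8 preserves the remaining provisions. That leaves Clause 2, Clause 5, Clause 6, Clause 7, and Clause 8 in effect.

2, 5, 6, 7, 8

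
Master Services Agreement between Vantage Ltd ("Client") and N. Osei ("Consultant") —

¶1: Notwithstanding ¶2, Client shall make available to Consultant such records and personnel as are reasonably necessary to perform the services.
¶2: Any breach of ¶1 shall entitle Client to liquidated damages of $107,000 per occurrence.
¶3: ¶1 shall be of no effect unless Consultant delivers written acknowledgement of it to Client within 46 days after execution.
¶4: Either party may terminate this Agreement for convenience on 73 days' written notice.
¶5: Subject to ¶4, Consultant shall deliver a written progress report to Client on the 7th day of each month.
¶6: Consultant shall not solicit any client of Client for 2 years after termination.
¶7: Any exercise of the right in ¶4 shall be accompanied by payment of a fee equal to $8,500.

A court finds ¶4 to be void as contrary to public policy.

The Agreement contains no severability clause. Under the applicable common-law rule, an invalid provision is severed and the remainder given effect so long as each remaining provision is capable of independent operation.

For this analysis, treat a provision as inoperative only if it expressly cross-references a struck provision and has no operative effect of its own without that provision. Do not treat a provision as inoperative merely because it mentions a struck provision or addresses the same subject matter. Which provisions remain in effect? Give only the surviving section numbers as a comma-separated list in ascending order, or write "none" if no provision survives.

1, 2, 3, 5, 6

¶4 is struck. ¶7 merely fixes the exercise fee for ¶4; with ¶4 gone it has nothing to operate on and falls away. ¶5 mentions ¶4 but its own obligation stands independently of ¶4, so ¶5 is not affected. Under the stated default rule, only provisions that cannot operate independently fall away; the rest are enforced. That leaves ¶1, ¶2, ¶3, ¶5, and ¶6 in effect.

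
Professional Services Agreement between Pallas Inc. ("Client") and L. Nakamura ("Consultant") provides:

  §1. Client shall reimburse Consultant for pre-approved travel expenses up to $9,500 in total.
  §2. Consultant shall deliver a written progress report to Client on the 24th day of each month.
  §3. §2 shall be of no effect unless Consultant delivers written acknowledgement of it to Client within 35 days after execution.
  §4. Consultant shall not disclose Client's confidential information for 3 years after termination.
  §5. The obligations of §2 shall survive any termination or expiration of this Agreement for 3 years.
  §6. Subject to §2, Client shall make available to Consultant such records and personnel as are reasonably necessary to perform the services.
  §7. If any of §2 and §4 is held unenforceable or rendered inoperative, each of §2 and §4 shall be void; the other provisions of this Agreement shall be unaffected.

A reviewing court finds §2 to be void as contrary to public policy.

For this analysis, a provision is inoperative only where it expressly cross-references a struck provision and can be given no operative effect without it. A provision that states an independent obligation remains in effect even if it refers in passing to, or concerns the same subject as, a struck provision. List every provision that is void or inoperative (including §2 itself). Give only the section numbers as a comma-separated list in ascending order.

§2 is struck. §3 operates only by reference to §2, so it falls with §2. §5 merely fixes the survival period for §2; with §2 gone it has nothing to operate on and falls away. §6 mentions §2 but its own obligation stands independently of §2, so §6 is not affected. §7 declares §2 and §4 mutually dependent; since one of them has fallen, all of them are of no effect. That brings down §4 as well. The remainder continues in force under §7. The provisions still in force are §1, §6, and §7.

2, 3, 4, 5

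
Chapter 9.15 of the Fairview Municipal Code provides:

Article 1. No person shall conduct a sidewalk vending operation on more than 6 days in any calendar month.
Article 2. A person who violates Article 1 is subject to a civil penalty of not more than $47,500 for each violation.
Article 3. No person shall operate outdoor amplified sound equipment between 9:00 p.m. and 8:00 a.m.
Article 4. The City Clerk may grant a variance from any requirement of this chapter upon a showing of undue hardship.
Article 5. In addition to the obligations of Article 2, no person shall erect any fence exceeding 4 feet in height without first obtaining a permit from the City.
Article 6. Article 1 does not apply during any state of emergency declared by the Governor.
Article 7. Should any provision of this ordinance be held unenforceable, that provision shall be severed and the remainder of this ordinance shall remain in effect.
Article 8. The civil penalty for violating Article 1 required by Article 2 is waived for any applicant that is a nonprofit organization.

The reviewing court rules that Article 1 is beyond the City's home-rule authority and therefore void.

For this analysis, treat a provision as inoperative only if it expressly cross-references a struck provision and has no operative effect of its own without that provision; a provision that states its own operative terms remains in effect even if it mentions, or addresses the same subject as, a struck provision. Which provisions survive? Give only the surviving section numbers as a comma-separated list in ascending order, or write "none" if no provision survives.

3, 4, 5, 7

Article 1 is struck. Article 2 operates only by reference to Article 1, so it falls with Article 1. Article 6 has no operative effect of its own apart from Article 1 and is therefore inoperative. The whole of Article 8 is the nonprofit waiver of the civil penalty for violating Article 1, defined by reference to Article 2, so Article 8 cannot stand once Article 2 is removed. Although Article 5 refers to Article 2, its operative terms do not depend on Article 2, so it remains in effect. Under the severability clause in Article 7, the remaining provisions continue in force. That leaves Article 3, Article 4, Article 5, and Article 7 in effect.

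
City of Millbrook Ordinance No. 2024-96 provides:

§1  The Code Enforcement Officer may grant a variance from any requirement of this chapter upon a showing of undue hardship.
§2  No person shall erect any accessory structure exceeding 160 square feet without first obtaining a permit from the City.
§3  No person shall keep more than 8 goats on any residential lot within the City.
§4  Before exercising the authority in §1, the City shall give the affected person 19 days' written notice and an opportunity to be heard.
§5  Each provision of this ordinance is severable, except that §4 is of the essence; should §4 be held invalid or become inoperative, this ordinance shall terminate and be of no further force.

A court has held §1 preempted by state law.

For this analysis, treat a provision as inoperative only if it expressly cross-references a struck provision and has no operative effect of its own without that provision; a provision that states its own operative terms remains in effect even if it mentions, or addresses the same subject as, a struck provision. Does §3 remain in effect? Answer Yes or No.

§1 is struck. The only function of §4 is the notice-and-hearing requirement for §1, so it cannot stand once §1 is removed. §5 makes §4 an essential term, and §4 has been rendered inoperative by the cascade; under §5, the entire ordinance is therefore void. No provision of the ordinance survives. §3 is among the inoperative provisions, so the answer is no.

No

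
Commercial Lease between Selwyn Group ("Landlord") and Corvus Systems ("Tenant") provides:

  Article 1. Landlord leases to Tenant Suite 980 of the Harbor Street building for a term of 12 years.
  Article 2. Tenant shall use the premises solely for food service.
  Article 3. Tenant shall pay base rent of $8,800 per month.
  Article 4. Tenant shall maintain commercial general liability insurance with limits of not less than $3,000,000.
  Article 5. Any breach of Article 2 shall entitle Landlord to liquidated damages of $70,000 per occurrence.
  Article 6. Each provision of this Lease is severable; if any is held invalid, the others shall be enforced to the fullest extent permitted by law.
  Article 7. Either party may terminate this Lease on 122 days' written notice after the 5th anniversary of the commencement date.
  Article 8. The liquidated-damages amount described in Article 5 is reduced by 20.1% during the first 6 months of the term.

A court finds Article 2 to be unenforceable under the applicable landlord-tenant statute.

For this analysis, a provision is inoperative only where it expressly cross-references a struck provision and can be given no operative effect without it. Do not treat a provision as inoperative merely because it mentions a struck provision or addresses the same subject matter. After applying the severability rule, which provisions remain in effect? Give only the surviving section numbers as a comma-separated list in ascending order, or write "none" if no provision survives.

Article 2 is struck. The whole of Article 5 is the liquidated-damages amount, defined by reference to Article 2, so Article 5 cannot stand once Article 2 is removed. Article 8 does nothing except set the introductory reduction to the liquidated-damages amount by reference to Article 5; with Article 5 gone it has no independent effect and is inoperative. Article 6 is a severability clause and preserves every provision that can still be given independent effect. The provisions still in force are Article 1, Article 3, Article 4, Article 6, and Article 7.

1, 3, 4, 6, 7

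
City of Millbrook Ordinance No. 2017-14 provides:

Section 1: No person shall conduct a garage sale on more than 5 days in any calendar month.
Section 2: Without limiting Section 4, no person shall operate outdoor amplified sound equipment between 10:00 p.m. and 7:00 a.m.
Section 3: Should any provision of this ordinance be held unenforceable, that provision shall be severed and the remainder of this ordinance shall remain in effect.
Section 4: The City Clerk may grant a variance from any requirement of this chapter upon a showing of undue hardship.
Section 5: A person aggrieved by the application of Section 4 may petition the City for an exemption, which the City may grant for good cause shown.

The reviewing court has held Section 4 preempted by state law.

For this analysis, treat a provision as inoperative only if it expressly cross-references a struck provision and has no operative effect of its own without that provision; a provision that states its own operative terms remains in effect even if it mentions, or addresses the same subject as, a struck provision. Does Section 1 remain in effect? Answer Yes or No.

Yes

Section 4 is struck. Section 5 operates only by reference to Section 4, so it falls with Section 4. Section 2 mentions Section 4 but its own obligation stands independently of Section 4, so Section 2 is not affected. Section 3 is a severability clause and preserves every provision that can still be given independent effect. Section 1, Section 2, and Section 3 remain in effect. Section 1 is among the surviving provisions, so the answer is yes.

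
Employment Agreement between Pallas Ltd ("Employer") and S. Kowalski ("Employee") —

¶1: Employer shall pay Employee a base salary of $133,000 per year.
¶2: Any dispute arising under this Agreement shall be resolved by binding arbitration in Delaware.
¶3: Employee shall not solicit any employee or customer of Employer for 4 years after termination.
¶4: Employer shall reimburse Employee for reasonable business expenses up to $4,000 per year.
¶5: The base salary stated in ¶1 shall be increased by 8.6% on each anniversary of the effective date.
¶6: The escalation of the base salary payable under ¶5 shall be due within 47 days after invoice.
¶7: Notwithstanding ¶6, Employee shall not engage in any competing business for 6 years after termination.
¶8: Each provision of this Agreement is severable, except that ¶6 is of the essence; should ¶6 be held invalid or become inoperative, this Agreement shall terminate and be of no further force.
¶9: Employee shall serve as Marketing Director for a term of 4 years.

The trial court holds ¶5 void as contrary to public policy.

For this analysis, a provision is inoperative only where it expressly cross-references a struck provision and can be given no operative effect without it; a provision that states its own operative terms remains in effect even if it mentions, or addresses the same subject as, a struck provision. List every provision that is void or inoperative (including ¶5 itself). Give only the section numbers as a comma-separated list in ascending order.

¶5 is struck. ¶6 operates only by reference to ¶5, so it falls with ¶5. ¶8 makes ¶6 an essential term, and ¶6 has been rendered inoperative by the cascade; under ¶8, the entire Agreement is therefore void. No provision of the Agreement survives.

1, 2, 3, 4, 5, 6, 7, 8, 9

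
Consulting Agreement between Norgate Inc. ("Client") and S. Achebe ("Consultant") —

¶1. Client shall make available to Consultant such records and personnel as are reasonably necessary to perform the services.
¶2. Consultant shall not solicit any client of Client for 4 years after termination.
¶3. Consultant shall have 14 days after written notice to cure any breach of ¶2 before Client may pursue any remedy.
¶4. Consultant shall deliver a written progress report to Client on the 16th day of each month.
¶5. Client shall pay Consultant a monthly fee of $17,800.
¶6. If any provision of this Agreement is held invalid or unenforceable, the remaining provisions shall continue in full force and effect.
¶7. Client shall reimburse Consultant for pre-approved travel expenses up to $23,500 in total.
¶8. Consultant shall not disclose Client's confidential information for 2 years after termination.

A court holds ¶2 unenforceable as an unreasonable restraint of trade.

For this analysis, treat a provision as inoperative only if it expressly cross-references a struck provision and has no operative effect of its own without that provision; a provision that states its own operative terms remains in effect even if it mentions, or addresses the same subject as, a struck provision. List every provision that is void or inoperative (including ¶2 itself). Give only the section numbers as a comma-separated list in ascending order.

2, 3

¶2 is struck. ¶3 has no operative effect of its own apart from ¶2 and is therefore inoperative. ¶6 is a severability clause and preserves every provision that can still be given independent effect. That leaves ¶1, ¶4, ¶5, ¶6, ¶7, and ¶8 in effect.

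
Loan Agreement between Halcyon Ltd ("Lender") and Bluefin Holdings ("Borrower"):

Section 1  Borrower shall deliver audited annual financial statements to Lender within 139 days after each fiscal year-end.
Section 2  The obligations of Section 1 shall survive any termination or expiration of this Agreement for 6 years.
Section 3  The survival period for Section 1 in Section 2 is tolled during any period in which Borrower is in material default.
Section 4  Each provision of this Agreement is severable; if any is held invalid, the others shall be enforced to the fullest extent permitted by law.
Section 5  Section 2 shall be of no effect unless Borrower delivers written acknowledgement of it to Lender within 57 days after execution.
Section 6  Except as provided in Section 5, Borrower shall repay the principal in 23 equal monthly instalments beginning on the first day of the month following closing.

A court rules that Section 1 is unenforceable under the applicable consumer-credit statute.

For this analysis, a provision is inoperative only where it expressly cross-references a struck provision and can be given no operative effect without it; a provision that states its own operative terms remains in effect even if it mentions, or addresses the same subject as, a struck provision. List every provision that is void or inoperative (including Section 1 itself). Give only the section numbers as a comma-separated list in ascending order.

Section 1 is struck. Section 2 operates only by reference to Section 1, so it falls with Section 1. Section 3 does nothing except set the tolling of the survival period for Section 1 by reference to Section 2; with Section 2 gone it has no independent effect and is inoperative. Section 5 has no operative effect of its own apart from Section 2 and is therefore inoperative. Although Section 6 refers to Section 5, its operative terms do not depend on Section 5, so it remains in effect. Under the severability clause in Section 4, the remaining provisions continue in force. Section 4 and Section 6 remain in effect.

1, 2, 3, 5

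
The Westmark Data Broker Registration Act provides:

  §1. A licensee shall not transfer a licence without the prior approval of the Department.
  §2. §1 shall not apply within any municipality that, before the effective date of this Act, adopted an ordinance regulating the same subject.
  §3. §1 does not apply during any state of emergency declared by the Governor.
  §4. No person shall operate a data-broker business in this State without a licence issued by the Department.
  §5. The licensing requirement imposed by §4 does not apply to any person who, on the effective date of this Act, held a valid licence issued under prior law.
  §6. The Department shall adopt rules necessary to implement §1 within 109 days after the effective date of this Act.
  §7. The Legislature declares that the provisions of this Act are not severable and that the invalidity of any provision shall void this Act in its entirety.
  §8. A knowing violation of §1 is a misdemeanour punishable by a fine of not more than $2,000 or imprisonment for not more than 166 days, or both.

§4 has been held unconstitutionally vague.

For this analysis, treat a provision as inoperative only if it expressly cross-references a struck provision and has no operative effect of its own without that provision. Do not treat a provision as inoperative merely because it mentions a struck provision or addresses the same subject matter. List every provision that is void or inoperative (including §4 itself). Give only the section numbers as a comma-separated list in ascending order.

§4 is struck. The only function of §5 is the grandfather exemption from §4, so it cannot stand once §4 is removed. §7 provides that the Act is not severable, so the invalidity of any one provision voids the entire Act. No provision of the Act survives.

1, 2, 3, 4, 5, 6, 7, 8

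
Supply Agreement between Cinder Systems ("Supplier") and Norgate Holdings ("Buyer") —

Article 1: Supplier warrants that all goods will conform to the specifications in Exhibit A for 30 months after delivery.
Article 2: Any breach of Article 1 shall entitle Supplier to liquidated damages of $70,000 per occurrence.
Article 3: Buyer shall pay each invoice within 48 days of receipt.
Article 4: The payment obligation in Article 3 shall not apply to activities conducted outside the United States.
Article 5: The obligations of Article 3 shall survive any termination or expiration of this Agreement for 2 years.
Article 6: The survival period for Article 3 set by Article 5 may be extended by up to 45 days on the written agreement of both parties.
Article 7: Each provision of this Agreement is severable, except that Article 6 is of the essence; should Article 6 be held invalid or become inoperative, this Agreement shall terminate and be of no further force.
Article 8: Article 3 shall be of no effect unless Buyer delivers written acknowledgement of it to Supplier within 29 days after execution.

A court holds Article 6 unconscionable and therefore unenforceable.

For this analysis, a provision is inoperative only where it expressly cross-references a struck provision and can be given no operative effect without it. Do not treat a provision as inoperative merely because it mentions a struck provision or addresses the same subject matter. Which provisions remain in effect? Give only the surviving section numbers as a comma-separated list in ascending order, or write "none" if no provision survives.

Article 6 is struck. Nothing else in the Agreement is defined by reference to Article 6. Article 7 makes Article 6 an essential term, and Article 6 is the provision held invalid; under Article 7, the entire Agreement is therefore void. No provision of the Agreement survives.

none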